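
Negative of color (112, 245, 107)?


Invert: (255-R, 255-G, 255-B)
R: 255-112 = 143
G: 255-245 = 10
B: 255-107 = 148
= RGB(143, 10, 148)


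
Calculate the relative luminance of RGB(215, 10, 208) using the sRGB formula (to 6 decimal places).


Linearize each channel (sRGB transfer function): c = v/255; c_lin = c/12.92 if c ≤ 0.04045, else ((c+0.055)/1.055)^2.4
  R: 215/255 ≈ 0.843137 > 0.04045 → ((0.843137+0.055)/1.055)^2.4 ≈ 0.679542
  G: 10/255 ≈ 0.039216 ≤ 0.04045 → 0.039216/12.92 ≈ 0.003035
  B: 208/255 ≈ 0.815686 > 0.04045 → ((0.815686+0.055)/1.055)^2.4 ≈ 0.630757
R_lin = 0.679542, G_lin = 0.003035, B_lin = 0.630757
L = 0.2126×R + 0.7152×G + 0.0722×B
L = 0.2126×0.679542 + 0.7152×0.003035 + 0.0722×0.630757
L ≈ 0.192182


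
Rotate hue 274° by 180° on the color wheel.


New hue = (H + rotation) mod 360
New hue = (274 + 180) mod 360
= 454 mod 360
= 94°


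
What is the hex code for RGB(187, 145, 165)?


R = 187 → BB (hex)
G = 145 → 91 (hex)
B = 165 → A5 (hex)
Hex = #BB91A5


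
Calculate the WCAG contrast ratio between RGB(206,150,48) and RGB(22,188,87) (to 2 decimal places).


Linearize each sRGB channel c=v/255: c/12.92 if c ≤ 0.04045 else ((c+0.055)/1.055)^2.4
L = 0.2126×R_lin + 0.7152×G_lin + 0.0722×B_lin
Color 1 (206,150,48):
  R=206: 206/255≈0.8078 > 0.04045 → ((0.8078+0.055)/1.055)^2.4 ≈ 0.61721
  G=150: 150/255≈0.5882 > 0.04045 → ((0.5882+0.055)/1.055)^2.4 ≈ 0.30499
  B=48: 48/255≈0.1882 > 0.04045 → ((0.1882+0.055)/1.055)^2.4 ≈ 0.02956
  L1 = 0.2126×0.61721 + 0.7152×0.30499 + 0.0722×0.02956 ≈ 0.35148
Color 2 (22,188,87):
  R=22: 22/255≈0.0863 > 0.04045 → ((0.0863+0.055)/1.055)^2.4 ≈ 0.00802
  G=188: 188/255≈0.7373 > 0.04045 → ((0.7373+0.055)/1.055)^2.4 ≈ 0.50289
  B=87: 87/255≈0.3412 > 0.04045 → ((0.3412+0.055)/1.055)^2.4 ≈ 0.09531
  L2 = 0.2126×0.00802 + 0.7152×0.50289 + 0.0722×0.09531 ≈ 0.36825
Lighter = 0.36825, Darker = 0.35148
Ratio = (L_lighter + 0.05) / (L_darker + 0.05)
Ratio = (0.36825 + 0.05) / (0.35148 + 0.05) = 0.41825 / 0.40148 ≈ 1.0418
Ratio ≈ 1.04:1


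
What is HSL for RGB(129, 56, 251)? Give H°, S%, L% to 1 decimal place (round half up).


Normalize: R'=129/255≈0.5059, G'=56/255≈0.2196, B'=251/255≈0.9843
Max=251/255, Min=56/255, Δ=Max-Min=195/255
L = (Max+Min)/2 = (251+56)/510 = 307/510 = 0.60196… → L = 60.2%
L > 0.5 → S = Δ/(2-Max-Min) = 195/(510-251-56) = 195/203 = 0.96059… → S = 96.1%
(the 1/255 factors cancel in S and H, so raw channel differences can be used)
Max is B' → H = 60 × ((R-G)/Δ + 4) = 60 × ((129-56)/195 + 4)
  73/195 + 4 = 0.3743… + 4 = 4.3743…
  H = 60 × 4.3743… = 262.461…° → H = 262.5°
= HSL(262.5°, 96.1%, 60.2%)


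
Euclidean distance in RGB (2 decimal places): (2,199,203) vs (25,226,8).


d = √[(R₁-R₂)² + (G₁-G₂)² + (B₁-B₂)²]
d = √[(2-25)² + (199-226)² + (203-8)²]
d = √[529 + 729 + 38025]
d = √39283
d ≈ 198.20


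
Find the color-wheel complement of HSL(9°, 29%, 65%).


Complement = opposite side of color wheel = hue + 180°
H' = (9 + 180) mod 360 = 189°
S and L unchanged.
= HSL(189°, 29%, 65%)


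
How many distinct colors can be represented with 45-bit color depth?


Colors = 2^bits = 2^45
= 35,184,372,088,832 colors


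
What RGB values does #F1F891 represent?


F1 → 241 (R)
F8 → 248 (G)
91 → 145 (B)
= RGB(241, 248, 145)


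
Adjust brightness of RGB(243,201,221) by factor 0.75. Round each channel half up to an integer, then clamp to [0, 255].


Multiply each channel by 0.75, round half up, clamp to [0, 255]
R: 243×0.75 = 182.25 → round → 182
G: 201×0.75 = 150.75 → round → 151
B: 221×0.75 = 165.75 → round → 166
= RGB(182, 151, 166)


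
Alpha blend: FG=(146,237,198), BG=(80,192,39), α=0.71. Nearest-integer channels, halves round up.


C = α×F + (1-α)×B, with 1-α = 0.29
R: 0.71×146 + 0.29×80 = 103.66 + 23.20 = 126.86 → 127
G: 0.71×237 + 0.29×192 = 168.27 + 55.68 = 223.95 → 224
B: 0.71×198 + 0.29×39 = 140.58 + 11.31 = 151.89 → 152
= RGB(127, 224, 152)


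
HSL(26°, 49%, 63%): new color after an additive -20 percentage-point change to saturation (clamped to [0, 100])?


Original S = 49%
Adjustment = -20 percentage points
New S = 49 + (-20) = 29
Clamp to [0, 100] → 29
= HSL(26°, 29%, 63%)


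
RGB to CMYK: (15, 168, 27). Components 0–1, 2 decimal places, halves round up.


R'=15/255≈0.0588, G'=168/255≈0.6588, B'=27/255≈0.1059
K = 1 - max(R',G',B') = 1 - 168/255 = 87/255 = 0.34117… → 0.34
(1-R'-K)/(1-K) simplifies to (max-R)/max with max = 168:
C = (168-15)/168 = 153/168 = 0.91071… → 0.91
M = (168-168)/168 = 0/168 = 0 → 0.00
Y = (168-27)/168 = 141/168 = 0.83928… → 0.84
= CMYK(0.91, 0.00, 0.84, 0.34)


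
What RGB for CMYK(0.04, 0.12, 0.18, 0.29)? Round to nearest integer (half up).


R = 255 × (1-C) × (1-K) = 255 × 0.96 × 0.71 = 173.808 → 174
G = 255 × (1-M) × (1-K) = 255 × 0.88 × 0.71 = 159.324 → 159
B = 255 × (1-Y) × (1-K) = 255 × 0.82 × 0.71 = 148.461 → 148
= RGB(174, 159, 148)


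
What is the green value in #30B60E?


Color: #30B60E
R = 30 = 48
G = B6 = 182
B = 0E = 14
Green = 182


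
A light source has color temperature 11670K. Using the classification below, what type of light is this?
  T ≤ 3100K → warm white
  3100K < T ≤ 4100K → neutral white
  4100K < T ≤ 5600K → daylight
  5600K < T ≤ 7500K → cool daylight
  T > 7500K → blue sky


Temperature: 11670K
11670K > 7500K → blue sky
Classification: blue sky


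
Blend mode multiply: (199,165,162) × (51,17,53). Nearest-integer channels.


Multiply: C = A×B/255, rounded to nearest integer
R: 199×51/255 = 10149/255 ≈ 39.800 → 40
G: 165×17/255 = 2805/255 ≈ 11.000 → 11
B: 162×53/255 = 8586/255 ≈ 33.671 → 34
= RGB(40, 11, 34)


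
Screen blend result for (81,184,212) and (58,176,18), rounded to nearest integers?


Screen: C = 255 - (255-A)×(255-B)/255, rounded to nearest integer
R: 255 - (255-81)×(255-58)/255 = 255 - 34278/255 ≈ 255 - 134.424 = 120.576 → 121
G: 255 - (255-184)×(255-176)/255 = 255 - 5609/255 ≈ 255 - 21.996 = 233.004 → 233
B: 255 - (255-212)×(255-18)/255 = 255 - 10191/255 ≈ 255 - 39.965 = 215.035 → 215
= RGB(121, 233, 215)


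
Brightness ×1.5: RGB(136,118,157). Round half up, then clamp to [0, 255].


Multiply each channel by 1.5, round half up, clamp to [0, 255]
R: 136×1.5 = 204
G: 118×1.5 = 177
B: 157×1.5 = 235.5 → round → 236
= RGB(204, 177, 236)


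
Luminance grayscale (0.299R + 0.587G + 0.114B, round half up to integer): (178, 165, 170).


Gray = 0.299×R + 0.587×G + 0.114×B
Gray = 0.299×178 + 0.587×165 + 0.114×170
Gray = 53.222 + 96.855 + 19.380
Gray = 169.457 → round half up → 169
Gray = 169


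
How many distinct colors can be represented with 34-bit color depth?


Colors = 2^bits = 2^34
= 17,179,869,184 colors


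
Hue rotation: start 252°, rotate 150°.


New hue = (H + rotation) mod 360
New hue = (252 + 150) mod 360
= 402 mod 360
= 42°


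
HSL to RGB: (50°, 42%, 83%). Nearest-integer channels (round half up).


H=50°, S=0.42, L=0.83
C = (1-|2L-1|)×S = (1-|0.66|)×0.42 = 0.1428
H' = H/60 = 50/60 ≈ 0.8333; X = C×(1-|H' mod 2 - 1|) = 0.119
m = L - C/2 = 0.83 - 0.0714 = 0.7586
Sector ⌊H'⌋ = 0 → (R',G',B') = (0.1428, 0.119, 0.0)
RGB = ((R'+m)×255, (G'+m)×255, (B'+m)×255) = (229.857, 223.788, 193.443)
Round half up → RGB(230, 224, 193)


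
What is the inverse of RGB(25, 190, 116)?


Invert: (255-R, 255-G, 255-B)
R: 255-25 = 230
G: 255-190 = 65
B: 255-116 = 139
= RGB(230, 65, 139)


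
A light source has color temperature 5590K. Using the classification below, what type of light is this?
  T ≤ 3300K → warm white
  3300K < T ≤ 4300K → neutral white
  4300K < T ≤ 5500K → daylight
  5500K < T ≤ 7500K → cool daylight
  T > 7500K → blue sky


Temperature: 5590K
5500K < 5590K ≤ 7500K → cool daylight
Classification: cool daylight


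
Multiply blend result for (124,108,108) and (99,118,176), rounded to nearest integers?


Multiply: C = A×B/255, rounded to nearest integer
R: 124×99/255 = 12276/255 ≈ 48.141 → 48
G: 108×118/255 = 12744/255 ≈ 49.976 → 50
B: 108×176/255 = 19008/255 ≈ 74.541 → 75
= RGB(48, 50, 75)


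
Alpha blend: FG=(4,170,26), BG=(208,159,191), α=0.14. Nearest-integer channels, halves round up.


C = α×F + (1-α)×B, with 1-α = 0.86
R: 0.14×4 + 0.86×208 = 0.56 + 178.88 = 179.44 → 179
G: 0.14×170 + 0.86×159 = 23.80 + 136.74 = 160.54 → 161
B: 0.14×26 + 0.86×191 = 3.64 + 164.26 = 167.90 → 168
= RGB(179, 161, 168)


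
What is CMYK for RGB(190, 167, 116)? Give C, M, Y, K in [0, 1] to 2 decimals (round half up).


R'=190/255≈0.7451, G'=167/255≈0.6549, B'=116/255≈0.4549
K = 1 - max(R',G',B') = 1 - 190/255 = 65/255 = 0.25490… → 0.25
(1-R'-K)/(1-K) simplifies to (max-R)/max with max = 190:
C = (190-190)/190 = 0/190 = 0 → 0.00
M = (190-167)/190 = 23/190 = 0.12105… → 0.12
Y = (190-116)/190 = 74/190 = 0.38947… → 0.39
= CMYK(0.00, 0.12, 0.39, 0.25)


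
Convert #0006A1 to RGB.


00 → 0 (R)
06 → 6 (G)
A1 → 161 (B)
= RGB(0, 6, 161)


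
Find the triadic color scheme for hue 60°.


Triadic: equally spaced at 120° intervals
H1 = 60°
H2 = (60 + 120) mod 360 = 180°
H3 = (60 + 240) mod 360 = 300°
Triadic = 60°, 180°, 300°


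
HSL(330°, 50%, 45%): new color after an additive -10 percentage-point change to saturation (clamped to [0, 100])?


Original S = 50%
Adjustment = -10 percentage points
New S = 50 + (-10) = 40
Clamp to [0, 100] → 40
= HSL(330°, 40%, 45%)


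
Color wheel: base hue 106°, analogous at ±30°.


Base hue: 106°
Left analog: (106 - 30) mod 360 = 76°
Right analog: (106 + 30) mod 360 = 136°
Analogous hues = 76° and 136°


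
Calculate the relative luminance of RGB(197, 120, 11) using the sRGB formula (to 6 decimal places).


Linearize each channel (sRGB transfer function): c = v/255; c_lin = c/12.92 if c ≤ 0.04045, else ((c+0.055)/1.055)^2.4
  R: 197/255 ≈ 0.772549 > 0.04045 → ((0.772549+0.055)/1.055)^2.4 ≈ 0.558340
  G: 120/255 ≈ 0.470588 > 0.04045 → ((0.470588+0.055)/1.055)^2.4 ≈ 0.187821
  B: 11/255 ≈ 0.043137 > 0.04045 → ((0.043137+0.055)/1.055)^2.4 ≈ 0.003347
R_lin = 0.558340, G_lin = 0.187821, B_lin = 0.003347
L = 0.2126×R + 0.7152×G + 0.0722×B
L = 0.2126×0.558340 + 0.7152×0.187821 + 0.0722×0.003347
L ≈ 0.253274


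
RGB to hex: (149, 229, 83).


R = 149 → 95 (hex)
G = 229 → E5 (hex)
B = 83 → 53 (hex)
Hex = #95E553


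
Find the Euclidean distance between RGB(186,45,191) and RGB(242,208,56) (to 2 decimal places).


d = √[(R₁-R₂)² + (G₁-G₂)² + (B₁-B₂)²]
d = √[(186-242)² + (45-208)² + (191-56)²]
d = √[3136 + 26569 + 18225]
d = √47930
d ≈ 218.93


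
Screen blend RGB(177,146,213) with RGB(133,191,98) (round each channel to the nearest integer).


Screen: C = 255 - (255-A)×(255-B)/255, rounded to nearest integer
R: 255 - (255-177)×(255-133)/255 = 255 - 9516/255 ≈ 255 - 37.318 = 217.682 → 218
G: 255 - (255-146)×(255-191)/255 = 255 - 6976/255 ≈ 255 - 27.357 = 227.643 → 228
B: 255 - (255-213)×(255-98)/255 = 255 - 6594/255 ≈ 255 - 25.859 = 229.141 → 229
= RGB(218, 228, 229)


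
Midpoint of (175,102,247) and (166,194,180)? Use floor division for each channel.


Midpoint: each channel = ⌊(C₁+C₂)/2⌋
R: ⌊(175+166)/2⌋ = 170
G: ⌊(102+194)/2⌋ = 148
B: ⌊(247+180)/2⌋ = 213
= RGB(170, 148, 213)


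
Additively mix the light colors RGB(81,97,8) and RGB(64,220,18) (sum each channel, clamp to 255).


Additive: each channel = min(255, C₁+C₂)
R: 81+64 = 145 → 145
G: 97+220 = 317 → 255
B: 8+18 = 26 → 26
= RGB(145, 255, 26)


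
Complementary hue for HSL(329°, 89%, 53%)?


Complement = opposite side of color wheel = hue + 180°
H' = (329 + 180) mod 360 = 149°
S and L unchanged.
= HSL(149°, 89%, 53%)


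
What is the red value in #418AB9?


Color: #418AB9
R = 41 = 65
G = 8A = 138
B = B9 = 185
Red = 65


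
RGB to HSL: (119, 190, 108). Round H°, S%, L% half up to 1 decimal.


Normalize: R'=119/255≈0.4667, G'=190/255≈0.7451, B'=108/255≈0.4235
Max=190/255, Min=108/255, Δ=Max-Min=82/255
L = (Max+Min)/2 = (190+108)/510 = 298/510 = 0.58431… → L = 58.4%
L > 0.5 → S = Δ/(2-Max-Min) = 82/(510-190-108) = 82/212 = 0.38679… → S = 38.7%
(the 1/255 factors cancel in S and H, so raw channel differences can be used)
Max is G' → H = 60 × ((B-R)/Δ + 2) = 60 × ((108-119)/82 + 2)
  -11/82 + 2 = -0.1341… + 2 = 1.8658…
  H = 60 × 1.8658… = 111.951…° → H = 112.0°
= HSL(112.0°, 38.7%, 58.4%)


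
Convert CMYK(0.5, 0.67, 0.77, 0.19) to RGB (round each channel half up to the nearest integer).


R = 255 × (1-C) × (1-K) = 255 × 0.50 × 0.81 = 103.275 → 103
G = 255 × (1-M) × (1-K) = 255 × 0.33 × 0.81 = 68.1615 → 68
B = 255 × (1-Y) × (1-K) = 255 × 0.23 × 0.81 = 47.5065 → 48
= RGB(103, 68, 48)


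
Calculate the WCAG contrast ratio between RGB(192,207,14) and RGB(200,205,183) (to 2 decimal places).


Linearize each sRGB channel c=v/255: c/12.92 if c ≤ 0.04045 else ((c+0.055)/1.055)^2.4
L = 0.2126×R_lin + 0.7152×G_lin + 0.0722×B_lin
Color 1 (192,207,14):
  R=192: 192/255≈0.7529 > 0.04045 → ((0.7529+0.055)/1.055)^2.4 ≈ 0.52712
  G=207: 207/255≈0.8118 > 0.04045 → ((0.8118+0.055)/1.055)^2.4 ≈ 0.62396
  B=14: 14/255≈0.0549 > 0.04045 → ((0.0549+0.055)/1.055)^2.4 ≈ 0.00439
  L1 = 0.2126×0.52712 + 0.7152×0.62396 + 0.0722×0.00439 ≈ 0.55864
Color 2 (200,205,183):
  R=200: 200/255≈0.7843 > 0.04045 → ((0.7843+0.055)/1.055)^2.4 ≈ 0.57758
  G=205: 205/255≈0.8039 > 0.04045 → ((0.8039+0.055)/1.055)^2.4 ≈ 0.61050
  B=183: 183/255≈0.7176 > 0.04045 → ((0.7176+0.055)/1.055)^2.4 ≈ 0.47353
  L2 = 0.2126×0.57758 + 0.7152×0.61050 + 0.0722×0.47353 ≈ 0.59361
Lighter = 0.59361, Darker = 0.55864
Ratio = (L_lighter + 0.05) / (L_darker + 0.05)
Ratio = (0.59361 + 0.05) / (0.55864 + 0.05) = 0.64361 / 0.60864 ≈ 1.0575
Ratio ≈ 1.06:1


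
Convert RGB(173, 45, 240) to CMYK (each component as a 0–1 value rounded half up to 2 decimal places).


R'=173/255≈0.6784, G'=45/255≈0.1765, B'=240/255≈0.9412
K = 1 - max(R',G',B') = 1 - 240/255 = 15/255 = 0.05882… → 0.06
(1-R'-K)/(1-K) simplifies to (max-R)/max with max = 240:
C = (240-173)/240 = 67/240 = 0.27916… → 0.28
M = (240-45)/240 = 195/240 = 0.8125 → 0.81
Y = (240-240)/240 = 0/240 = 0 → 0.00
= CMYK(0.28, 0.81, 0.00, 0.06)


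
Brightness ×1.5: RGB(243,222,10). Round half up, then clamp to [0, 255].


Multiply each channel by 1.5, round half up, clamp to [0, 255]
R: 243×1.5 = 364.5 → round → 365 → clamp → 255
G: 222×1.5 = 333 → clamp → 255
B: 10×1.5 = 15
= RGB(255, 255, 15)


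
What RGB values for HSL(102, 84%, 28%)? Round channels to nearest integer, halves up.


H=102°, S=0.84, L=0.28
C = (1-|2L-1|)×S = (1-|-0.44|)×0.84 = 0.4704
H' = H/60 = 102/60 ≈ 1.7000; X = C×(1-|H' mod 2 - 1|) = 0.14112
m = L - C/2 = 0.28 - 0.2352 = 0.0448
Sector ⌊H'⌋ = 1 → (R',G',B') = (0.14112, 0.4704, 0.0)
RGB = ((R'+m)×255, (G'+m)×255, (B'+m)×255) = (47.4096, 131.376, 11.424)
Round half up → RGB(47, 131, 11)


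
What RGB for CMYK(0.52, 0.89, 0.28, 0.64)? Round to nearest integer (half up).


R = 255 × (1-C) × (1-K) = 255 × 0.48 × 0.36 = 44.064 → 44
G = 255 × (1-M) × (1-K) = 255 × 0.11 × 0.36 = 10.098 → 10
B = 255 × (1-Y) × (1-K) = 255 × 0.72 × 0.36 = 66.096 → 66
= RGB(44, 10, 66)


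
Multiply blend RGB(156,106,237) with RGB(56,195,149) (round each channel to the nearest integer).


Multiply: C = A×B/255, rounded to nearest integer
R: 156×56/255 = 8736/255 ≈ 34.259 → 34
G: 106×195/255 = 20670/255 ≈ 81.059 → 81
B: 237×149/255 = 35313/255 ≈ 138.482 → 138
= RGB(34, 81, 138)


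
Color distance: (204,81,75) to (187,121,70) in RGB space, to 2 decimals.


d = √[(R₁-R₂)² + (G₁-G₂)² + (B₁-B₂)²]
d = √[(204-187)² + (81-121)² + (75-70)²]
d = √[289 + 1600 + 25]
d = √1914
d ≈ 43.75


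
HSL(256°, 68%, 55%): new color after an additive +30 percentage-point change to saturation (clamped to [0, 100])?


Original S = 68%
Adjustment = +30 percentage points
New S = 68 + (30) = 98
Clamp to [0, 100] → 98
= HSL(256°, 98%, 55%)


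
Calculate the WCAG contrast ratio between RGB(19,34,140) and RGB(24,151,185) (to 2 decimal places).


Linearize each sRGB channel c=v/255: c/12.92 if c ≤ 0.04045 else ((c+0.055)/1.055)^2.4
L = 0.2126×R_lin + 0.7152×G_lin + 0.0722×B_lin
Color 1 (19,34,140):
  R=19: 19/255≈0.0745 > 0.04045 → ((0.0745+0.055)/1.055)^2.4 ≈ 0.00651
  G=34: 34/255≈0.1333 > 0.04045 → ((0.1333+0.055)/1.055)^2.4 ≈ 0.01600
  B=140: 140/255≈0.5490 > 0.04045 → ((0.5490+0.055)/1.055)^2.4 ≈ 0.26225
  L1 = 0.2126×0.00651 + 0.7152×0.01600 + 0.0722×0.26225 ≈ 0.03176
Color 2 (24,151,185):
  R=24: 24/255≈0.0941 > 0.04045 → ((0.0941+0.055)/1.055)^2.4 ≈ 0.00913
  G=151: 151/255≈0.5922 > 0.04045 → ((0.5922+0.055)/1.055)^2.4 ≈ 0.30947
  B=185: 185/255≈0.7255 > 0.04045 → ((0.7255+0.055)/1.055)^2.4 ≈ 0.48515
  L2 = 0.2126×0.00913 + 0.7152×0.30947 + 0.0722×0.48515 ≈ 0.25830
Lighter = 0.25830, Darker = 0.03176
Ratio = (L_lighter + 0.05) / (L_darker + 0.05)
Ratio = (0.25830 + 0.05) / (0.03176 + 0.05) = 0.30830 / 0.08176 ≈ 3.7708
Ratio ≈ 3.77:1


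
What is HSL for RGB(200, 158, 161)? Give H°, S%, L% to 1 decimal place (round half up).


Normalize: R'=200/255≈0.7843, G'=158/255≈0.6196, B'=161/255≈0.6314
Max=200/255, Min=158/255, Δ=Max-Min=42/255
L = (Max+Min)/2 = (200+158)/510 = 358/510 = 0.70196… → L = 70.2%
L > 0.5 → S = Δ/(2-Max-Min) = 42/(510-200-158) = 42/152 = 0.27631… → S = 27.6%
(the 1/255 factors cancel in S and H, so raw channel differences can be used)
Max is R' → H = 60 × (((G-B)/Δ) mod 6) = 60 × (((158-161)/42) mod 6)
  (-3)/42 = -0.0714…; negative, so add 6 → 5.9285…
  H = 60 × 5.9285… = 355.714…° → H = 355.7°
= HSL(355.7°, 27.6%, 70.2%)


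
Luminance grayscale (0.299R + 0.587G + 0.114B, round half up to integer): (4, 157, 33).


Gray = 0.299×R + 0.587×G + 0.114×B
Gray = 0.299×4 + 0.587×157 + 0.114×33
Gray = 1.196 + 92.159 + 3.762
Gray = 97.117 → round half up → 97
Gray = 97


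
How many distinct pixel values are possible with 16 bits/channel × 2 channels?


Total bits = 16 bits/channel × 2 channels = 32 bits
Distinct pixel values = 2^32
= 4,294,967,296 pixel values


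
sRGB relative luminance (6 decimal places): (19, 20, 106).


Linearize each channel (sRGB transfer function): c = v/255; c_lin = c/12.92 if c ≤ 0.04045, else ((c+0.055)/1.055)^2.4
  R: 19/255 ≈ 0.074510 > 0.04045 → ((0.074510+0.055)/1.055)^2.4 ≈ 0.006512
  G: 20/255 ≈ 0.078431 > 0.04045 → ((0.078431+0.055)/1.055)^2.4 ≈ 0.006995
  B: 106/255 ≈ 0.415686 > 0.04045 → ((0.415686+0.055)/1.055)^2.4 ≈ 0.144128
R_lin = 0.006512, G_lin = 0.006995, B_lin = 0.144128
L = 0.2126×R + 0.7152×G + 0.0722×B
L = 0.2126×0.006512 + 0.7152×0.006995 + 0.0722×0.144128
L ≈ 0.016794


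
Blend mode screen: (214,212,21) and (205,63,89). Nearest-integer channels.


Screen: C = 255 - (255-A)×(255-B)/255, rounded to nearest integer
R: 255 - (255-214)×(255-205)/255 = 255 - 2050/255 ≈ 255 - 8.039 = 246.961 → 247
G: 255 - (255-212)×(255-63)/255 = 255 - 8256/255 ≈ 255 - 32.376 = 222.624 → 223
B: 255 - (255-21)×(255-89)/255 = 255 - 38844/255 ≈ 255 - 152.329 = 102.671 → 103
= RGB(247, 223, 103)


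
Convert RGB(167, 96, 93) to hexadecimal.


R = 167 → A7 (hex)
G = 96 → 60 (hex)
B = 93 → 5D (hex)
Hex = #A7605D


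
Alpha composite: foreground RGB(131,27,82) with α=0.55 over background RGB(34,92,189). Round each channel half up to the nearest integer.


C = α×F + (1-α)×B, with 1-α = 0.45
R: 0.55×131 + 0.45×34 = 72.05 + 15.30 = 87.35 → 87
G: 0.55×27 + 0.45×92 = 14.85 + 41.40 = 56.25 → 56
B: 0.55×82 + 0.45×189 = 45.10 + 85.05 = 130.15 → 130
= RGB(87, 56, 130)


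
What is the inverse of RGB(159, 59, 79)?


Invert: (255-R, 255-G, 255-B)
R: 255-159 = 96
G: 255-59 = 196
B: 255-79 = 176
= RGB(96, 196, 176)


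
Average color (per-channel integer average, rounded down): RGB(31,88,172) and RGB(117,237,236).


Midpoint: each channel = ⌊(C₁+C₂)/2⌋
R: ⌊(31+117)/2⌋ = 74
G: ⌊(88+237)/2⌋ = 162
B: ⌊(172+236)/2⌋ = 204
= RGB(74, 162, 204)


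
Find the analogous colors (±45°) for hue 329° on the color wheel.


Base hue: 329°
Left analog: (329 - 45) mod 360 = 284°
Right analog: (329 + 45) mod 360 = 14°
Analogous hues = 284° and 14°


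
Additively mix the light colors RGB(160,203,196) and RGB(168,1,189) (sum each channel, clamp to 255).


Additive: each channel = min(255, C₁+C₂)
R: 160+168 = 328 → 255
G: 203+1 = 204 → 204
B: 196+189 = 385 → 255
= RGB(255, 204, 255)


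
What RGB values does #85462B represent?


85 → 133 (R)
46 → 70 (G)
2B → 43 (B)
= RGB(133, 70, 43)


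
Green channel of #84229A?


Color: #84229A
R = 84 = 132
G = 22 = 34
B = 9A = 154
Green = 34


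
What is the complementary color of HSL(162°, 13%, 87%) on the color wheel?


Complement = opposite side of color wheel = hue + 180°
H' = (162 + 180) mod 360 = 342°
S and L unchanged.
= HSL(342°, 13%, 87%)


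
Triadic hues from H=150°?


Triadic: equally spaced at 120° intervals
H1 = 150°
H2 = (150 + 120) mod 360 = 270°
H3 = (150 + 240) mod 360 = 30°
Triadic = 150°, 270°, 30°


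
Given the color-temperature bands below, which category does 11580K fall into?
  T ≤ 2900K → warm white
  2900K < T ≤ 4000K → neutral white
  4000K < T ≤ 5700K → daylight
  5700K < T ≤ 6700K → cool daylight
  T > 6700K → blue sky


Temperature: 11580K
11580K > 6700K → blue sky
Classification: blue sky


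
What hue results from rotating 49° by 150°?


New hue = (H + rotation) mod 360
New hue = (49 + 150) mod 360
= 199 mod 360
= 199°


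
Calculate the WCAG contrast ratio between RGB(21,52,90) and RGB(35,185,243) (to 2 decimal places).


Linearize each sRGB channel c=v/255: c/12.92 if c ≤ 0.04045 else ((c+0.055)/1.055)^2.4
L = 0.2126×R_lin + 0.7152×G_lin + 0.0722×B_lin
Color 1 (21,52,90):
  R=21: 21/255≈0.0824 > 0.04045 → ((0.0824+0.055)/1.055)^2.4 ≈ 0.00750
  G=52: 52/255≈0.2039 > 0.04045 → ((0.2039+0.055)/1.055)^2.4 ≈ 0.03434
  B=90: 90/255≈0.3529 > 0.04045 → ((0.3529+0.055)/1.055)^2.4 ≈ 0.10224
  L1 = 0.2126×0.00750 + 0.7152×0.03434 + 0.0722×0.10224 ≈ 0.03354
Color 2 (35,185,243):
  R=35: 35/255≈0.1373 > 0.04045 → ((0.1373+0.055)/1.055)^2.4 ≈ 0.01681
  G=185: 185/255≈0.7255 > 0.04045 → ((0.7255+0.055)/1.055)^2.4 ≈ 0.48515
  B=243: 243/255≈0.9529 > 0.04045 → ((0.9529+0.055)/1.055)^2.4 ≈ 0.89627
  L2 = 0.2126×0.01681 + 0.7152×0.48515 + 0.0722×0.89627 ≈ 0.41526
Lighter = 0.41526, Darker = 0.03354
Ratio = (L_lighter + 0.05) / (L_darker + 0.05)
Ratio = (0.41526 + 0.05) / (0.03354 + 0.05) = 0.46526 / 0.08354 ≈ 5.5696
Ratio ≈ 5.57:1


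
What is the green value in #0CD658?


Color: #0CD658
R = 0C = 12
G = D6 = 214
B = 58 = 88
Green = 214


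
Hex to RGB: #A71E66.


A7 → 167 (R)
1E → 30 (G)
66 → 102 (B)
= RGB(167, 30, 102)


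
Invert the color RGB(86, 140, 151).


Invert: (255-R, 255-G, 255-B)
R: 255-86 = 169
G: 255-140 = 115
B: 255-151 = 104
= RGB(169, 115, 104)


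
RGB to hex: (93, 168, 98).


R = 93 → 5D (hex)
G = 168 → A8 (hex)
B = 98 → 62 (hex)
Hex = #5DA862


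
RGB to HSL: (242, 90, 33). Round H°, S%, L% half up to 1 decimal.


Normalize: R'=242/255≈0.9490, G'=90/255≈0.3529, B'=33/255≈0.1294
Max=242/255, Min=33/255, Δ=Max-Min=209/255
L = (Max+Min)/2 = (242+33)/510 = 275/510 = 0.53921… → L = 53.9%
L > 0.5 → S = Δ/(2-Max-Min) = 209/(510-242-33) = 209/235 = 0.88936… → S = 88.9%
(the 1/255 factors cancel in S and H, so raw channel differences can be used)
Max is R' → H = 60 × (((G-B)/Δ) mod 6) = 60 × (((90-33)/209) mod 6)
  57/209 = 0.2727…
  H = 60 × 0.2727… = 16.363…° → H = 16.4°
= HSL(16.4°, 88.9%, 53.9%)


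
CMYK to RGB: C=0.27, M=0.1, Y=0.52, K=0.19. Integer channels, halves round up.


R = 255 × (1-C) × (1-K) = 255 × 0.73 × 0.81 = 150.7815 → 151
G = 255 × (1-M) × (1-K) = 255 × 0.90 × 0.81 = 185.895 → 186
B = 255 × (1-Y) × (1-K) = 255 × 0.48 × 0.81 = 99.144 → 99
= RGB(151, 186, 99)


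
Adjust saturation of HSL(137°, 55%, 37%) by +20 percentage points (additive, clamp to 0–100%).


Original S = 55%
Adjustment = +20 percentage points
New S = 55 + (20) = 75
Clamp to [0, 100] → 75
= HSL(137°, 75%, 37%)


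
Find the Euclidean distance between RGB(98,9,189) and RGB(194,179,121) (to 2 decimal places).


d = √[(R₁-R₂)² + (G₁-G₂)² + (B₁-B₂)²]
d = √[(98-194)² + (9-179)² + (189-121)²]
d = √[9216 + 28900 + 4624]
d = √42740
d ≈ 206.74


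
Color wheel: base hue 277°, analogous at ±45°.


Base hue: 277°
Left analog: (277 - 45) mod 360 = 232°
Right analog: (277 + 45) mod 360 = 322°
Analogous hues = 232° and 322°


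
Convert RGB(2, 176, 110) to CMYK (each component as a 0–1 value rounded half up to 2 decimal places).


R'=2/255≈0.0078, G'=176/255≈0.6902, B'=110/255≈0.4314
K = 1 - max(R',G',B') = 1 - 176/255 = 79/255 = 0.30980… → 0.31
(1-R'-K)/(1-K) simplifies to (max-R)/max with max = 176:
C = (176-2)/176 = 174/176 = 0.98863… → 0.99
M = (176-176)/176 = 0/176 = 0 → 0.00
Y = (176-110)/176 = 66/176 = 0.375 → 0.38
= CMYK(0.99, 0.00, 0.38, 0.31)


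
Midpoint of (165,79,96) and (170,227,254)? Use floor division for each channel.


Midpoint: each channel = ⌊(C₁+C₂)/2⌋
R: ⌊(165+170)/2⌋ = 167
G: ⌊(79+227)/2⌋ = 153
B: ⌊(96+254)/2⌋ = 175
= RGB(167, 153, 175)


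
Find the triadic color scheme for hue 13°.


Triadic: equally spaced at 120° intervals
H1 = 13°
H2 = (13 + 120) mod 360 = 133°
H3 = (13 + 240) mod 360 = 253°
Triadic = 13°, 133°, 253°


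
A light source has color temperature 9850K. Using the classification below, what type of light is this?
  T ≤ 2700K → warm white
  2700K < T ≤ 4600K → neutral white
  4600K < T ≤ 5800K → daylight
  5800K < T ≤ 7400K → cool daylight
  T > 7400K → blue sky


Temperature: 9850K
9850K > 7400K → blue sky
Classification: blue sky


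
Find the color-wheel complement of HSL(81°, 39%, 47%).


Complement = opposite side of color wheel = hue + 180°
H' = (81 + 180) mod 360 = 261°
S and L unchanged.
= HSL(261°, 39%, 47%)


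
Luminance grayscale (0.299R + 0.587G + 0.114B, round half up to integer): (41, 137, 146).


Gray = 0.299×R + 0.587×G + 0.114×B
Gray = 0.299×41 + 0.587×137 + 0.114×146
Gray = 12.259 + 80.419 + 16.644
Gray = 109.322 → round half up → 109
Gray = 109


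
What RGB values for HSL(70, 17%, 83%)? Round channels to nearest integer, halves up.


H=70°, S=0.17, L=0.83
C = (1-|2L-1|)×S = (1-|0.66|)×0.17 = 0.0578
H' = H/60 = 70/60 ≈ 1.1667; X = C×(1-|H' mod 2 - 1|) ≈ 0.0482
m = L - C/2 = 0.83 - 0.0289 = 0.8011
Sector ⌊H'⌋ = 1 → (R',G',B') = (≈0.0482, 0.0578, 0.0)
RGB = ((R'+m)×255, (G'+m)×255, (B'+m)×255) = (216.563, 219.0195, 204.2805)
Round half up → RGB(217, 219, 204)


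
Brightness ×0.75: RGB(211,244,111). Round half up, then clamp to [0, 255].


Multiply each channel by 0.75, round half up, clamp to [0, 255]
R: 211×0.75 = 158.25 → round → 158
G: 244×0.75 = 183
B: 111×0.75 = 83.25 → round → 83
= RGB(158, 183, 83)


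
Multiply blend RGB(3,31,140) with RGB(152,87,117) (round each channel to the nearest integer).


Multiply: C = A×B/255, rounded to nearest integer
R: 3×152/255 = 456/255 ≈ 1.788 → 2
G: 31×87/255 = 2697/255 ≈ 10.576 → 11
B: 140×117/255 = 16380/255 ≈ 64.235 → 64
= RGB(2, 11, 64)


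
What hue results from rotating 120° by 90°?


New hue = (H + rotation) mod 360
New hue = (120 + 90) mod 360
= 210 mod 360
= 210°


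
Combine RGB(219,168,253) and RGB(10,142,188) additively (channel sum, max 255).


Additive: each channel = min(255, C₁+C₂)
R: 219+10 = 229 → 229
G: 168+142 = 310 → 255
B: 253+188 = 441 → 255
= RGB(229, 255, 255)


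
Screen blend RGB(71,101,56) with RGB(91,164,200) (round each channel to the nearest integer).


Screen: C = 255 - (255-A)×(255-B)/255, rounded to nearest integer
R: 255 - (255-71)×(255-91)/255 = 255 - 30176/255 ≈ 255 - 118.337 = 136.663 → 137
G: 255 - (255-101)×(255-164)/255 = 255 - 14014/255 ≈ 255 - 54.957 = 200.043 → 200
B: 255 - (255-56)×(255-200)/255 = 255 - 10945/255 ≈ 255 - 42.922 = 212.078 → 212
= RGB(137, 200, 212)


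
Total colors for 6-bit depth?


Colors = 2^bits = 2^6
= 64 colors


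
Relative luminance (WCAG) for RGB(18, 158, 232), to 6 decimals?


Linearize each channel (sRGB transfer function): c = v/255; c_lin = c/12.92 if c ≤ 0.04045, else ((c+0.055)/1.055)^2.4
  R: 18/255 ≈ 0.070588 > 0.04045 → ((0.070588+0.055)/1.055)^2.4 ≈ 0.006049
  G: 158/255 ≈ 0.619608 > 0.04045 → ((0.619608+0.055)/1.055)^2.4 ≈ 0.341914
  B: 232/255 ≈ 0.909804 > 0.04045 → ((0.909804+0.055)/1.055)^2.4 ≈ 0.806952
R_lin = 0.006049, G_lin = 0.341914, B_lin = 0.806952
L = 0.2126×R + 0.7152×G + 0.0722×B
L = 0.2126×0.006049 + 0.7152×0.341914 + 0.0722×0.806952
L ≈ 0.304085


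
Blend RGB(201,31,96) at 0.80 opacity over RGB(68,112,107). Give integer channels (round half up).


C = α×F + (1-α)×B, with 1-α = 0.20
R: 0.80×201 + 0.20×68 = 160.80 + 13.60 = 174.40 → 174
G: 0.80×31 + 0.20×112 = 24.80 + 22.40 = 47.20 → 47
B: 0.80×96 + 0.20×107 = 76.80 + 21.40 = 98.20 → 98
= RGB(174, 47, 98)


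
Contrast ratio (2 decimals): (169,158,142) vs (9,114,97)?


Linearize each sRGB channel c=v/255: c/12.92 if c ≤ 0.04045 else ((c+0.055)/1.055)^2.4
L = 0.2126×R_lin + 0.7152×G_lin + 0.0722×B_lin
Color 1 (169,158,142):
  R=169: 169/255≈0.6627 > 0.04045 → ((0.6627+0.055)/1.055)^2.4 ≈ 0.39676
  G=158: 158/255≈0.6196 > 0.04045 → ((0.6196+0.055)/1.055)^2.4 ≈ 0.34191
  B=142: 142/255≈0.5569 > 0.04045 → ((0.5569+0.055)/1.055)^2.4 ≈ 0.27050
  L1 = 0.2126×0.39676 + 0.7152×0.34191 + 0.0722×0.27050 ≈ 0.34842
Color 2 (9,114,97):
  R=9: 9/255≈0.0353 ≤ 0.04045 → 0.0353/12.92 ≈ 0.00273
  G=114: 114/255≈0.4471 > 0.04045 → ((0.4471+0.055)/1.055)^2.4 ≈ 0.16827
  B=97: 97/255≈0.3804 > 0.04045 → ((0.3804+0.055)/1.055)^2.4 ≈ 0.11954
  L2 = 0.2126×0.00273 + 0.7152×0.16827 + 0.0722×0.11954 ≈ 0.12956
Lighter = 0.34842, Darker = 0.12956
Ratio = (L_lighter + 0.05) / (L_darker + 0.05)
Ratio = (0.34842 + 0.05) / (0.12956 + 0.05) = 0.39842 / 0.17956 ≈ 2.2189
Ratio ≈ 2.22:1


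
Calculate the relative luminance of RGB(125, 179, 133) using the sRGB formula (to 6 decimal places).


Linearize each channel (sRGB transfer function): c = v/255; c_lin = c/12.92 if c ≤ 0.04045, else ((c+0.055)/1.055)^2.4
  R: 125/255 ≈ 0.490196 > 0.04045 → ((0.490196+0.055)/1.055)^2.4 ≈ 0.205079
  G: 179/255 ≈ 0.701961 > 0.04045 → ((0.701961+0.055)/1.055)^2.4 ≈ 0.450786
  B: 133/255 ≈ 0.521569 > 0.04045 → ((0.521569+0.055)/1.055)^2.4 ≈ 0.234551
R_lin = 0.205079, G_lin = 0.450786, B_lin = 0.234551
L = 0.2126×R + 0.7152×G + 0.0722×B
L = 0.2126×0.205079 + 0.7152×0.450786 + 0.0722×0.234551
L ≈ 0.382936


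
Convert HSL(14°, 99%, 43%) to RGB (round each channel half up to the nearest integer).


H=14°, S=0.99, L=0.43
C = (1-|2L-1|)×S = (1-|-0.14|)×0.99 = 0.8514
H' = H/60 = 14/60 ≈ 0.2333; X = C×(1-|H' mod 2 - 1|) = 0.19866
m = L - C/2 = 0.43 - 0.4257 = 0.0043
Sector ⌊H'⌋ = 0 → (R',G',B') = (0.8514, 0.19866, 0.0)
RGB = ((R'+m)×255, (G'+m)×255, (B'+m)×255) = (218.2035, 51.7548, 1.0965)
Round half up → RGB(218, 52, 1)


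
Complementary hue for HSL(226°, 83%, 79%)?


Complement = opposite side of color wheel = hue + 180°
H' = (226 + 180) mod 360 = 46°
S and L unchanged.
= HSL(46°, 83%, 79%)


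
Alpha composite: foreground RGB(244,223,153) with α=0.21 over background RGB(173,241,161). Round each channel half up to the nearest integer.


C = α×F + (1-α)×B, with 1-α = 0.79
R: 0.21×244 + 0.79×173 = 51.24 + 136.67 = 187.91 → 188
G: 0.21×223 + 0.79×241 = 46.83 + 190.39 = 237.22 → 237
B: 0.21×153 + 0.79×161 = 32.13 + 127.19 = 159.32 → 159
= RGB(188, 237, 159)


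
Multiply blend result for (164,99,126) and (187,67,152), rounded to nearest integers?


Multiply: C = A×B/255, rounded to nearest integer
R: 164×187/255 = 30668/255 ≈ 120.267 → 120
G: 99×67/255 = 6633/255 ≈ 26.012 → 26
B: 126×152/255 = 19152/255 ≈ 75.106 → 75
= RGB(120, 26, 75)


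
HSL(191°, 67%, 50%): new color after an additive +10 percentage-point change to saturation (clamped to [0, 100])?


Original S = 67%
Adjustment = +10 percentage points
New S = 67 + (10) = 77
Clamp to [0, 100] → 77
= HSL(191°, 77%, 50%)


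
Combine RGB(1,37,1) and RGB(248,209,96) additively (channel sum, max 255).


Additive: each channel = min(255, C₁+C₂)
R: 1+248 = 249 → 249
G: 37+209 = 246 → 246
B: 1+96 = 97 → 97
= RGB(249, 246, 97)


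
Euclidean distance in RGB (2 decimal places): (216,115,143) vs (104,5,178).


d = √[(R₁-R₂)² + (G₁-G₂)² + (B₁-B₂)²]
d = √[(216-104)² + (115-5)² + (143-178)²]
d = √[12544 + 12100 + 1225]
d = √25869
d ≈ 160.84


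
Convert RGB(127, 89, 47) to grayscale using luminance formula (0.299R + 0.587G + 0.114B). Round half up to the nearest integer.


Gray = 0.299×R + 0.587×G + 0.114×B
Gray = 0.299×127 + 0.587×89 + 0.114×47
Gray = 37.973 + 52.243 + 5.358
Gray = 95.574 → round half up → 96
Gray = 96


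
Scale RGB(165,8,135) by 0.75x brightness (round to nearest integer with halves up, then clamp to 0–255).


Multiply each channel by 0.75, round half up, clamp to [0, 255]
R: 165×0.75 = 123.75 → round → 124
G: 8×0.75 = 6
B: 135×0.75 = 101.25 → round → 101
= RGB(124, 6, 101)


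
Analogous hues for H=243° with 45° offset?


Base hue: 243°
Left analog: (243 - 45) mod 360 = 198°
Right analog: (243 + 45) mod 360 = 288°
Analogous hues = 198° and 288°


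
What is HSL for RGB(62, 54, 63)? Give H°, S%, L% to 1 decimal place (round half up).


Normalize: R'=62/255≈0.2431, G'=54/255≈0.2118, B'=63/255≈0.2471
Max=63/255, Min=54/255, Δ=Max-Min=9/255
L = (Max+Min)/2 = (63+54)/510 = 117/510 = 0.22941… → L = 22.9%
L ≤ 0.5 → S = Δ/(Max+Min) = 9/(63+54) = 9/117 = 0.07692… → S = 7.7%
(the 1/255 factors cancel in S and H, so raw channel differences can be used)
Max is B' → H = 60 × ((R-G)/Δ + 4) = 60 × ((62-54)/9 + 4)
  8/9 + 4 = 0.8888… + 4 = 4.8888…
  H = 60 × 4.8888… = 293.333…° → H = 293.3°
= HSL(293.3°, 7.7%, 22.9%)


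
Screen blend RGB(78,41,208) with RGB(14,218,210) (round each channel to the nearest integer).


Screen: C = 255 - (255-A)×(255-B)/255, rounded to nearest integer
R: 255 - (255-78)×(255-14)/255 = 255 - 42657/255 ≈ 255 - 167.282 = 87.718 → 88
G: 255 - (255-41)×(255-218)/255 = 255 - 7918/255 ≈ 255 - 31.051 = 223.949 → 224
B: 255 - (255-208)×(255-210)/255 = 255 - 2115/255 ≈ 255 - 8.294 = 246.706 → 247
= RGB(88, 224, 247)


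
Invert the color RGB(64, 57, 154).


Invert: (255-R, 255-G, 255-B)
R: 255-64 = 191
G: 255-57 = 198
B: 255-154 = 101
= RGB(191, 198, 101)


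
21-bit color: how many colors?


Colors = 2^bits = 2^21
= 2,097,152 colors


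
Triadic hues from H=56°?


Triadic: equally spaced at 120° intervals
H1 = 56°
H2 = (56 + 120) mod 360 = 176°
H3 = (56 + 240) mod 360 = 296°
Triadic = 56°, 176°, 296°


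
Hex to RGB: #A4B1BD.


A4 → 164 (R)
B1 → 177 (G)
BD → 189 (B)
= RGB(164, 177, 189)


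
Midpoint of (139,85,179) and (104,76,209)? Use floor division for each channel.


Midpoint: each channel = ⌊(C₁+C₂)/2⌋
R: ⌊(139+104)/2⌋ = 121
G: ⌊(85+76)/2⌋ = 80
B: ⌊(179+209)/2⌋ = 194
= RGB(121, 80, 194)


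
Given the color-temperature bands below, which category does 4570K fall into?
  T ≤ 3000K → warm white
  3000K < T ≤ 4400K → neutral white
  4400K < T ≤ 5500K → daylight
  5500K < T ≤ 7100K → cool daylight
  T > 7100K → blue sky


Temperature: 4570K
4400K < 4570K ≤ 5500K → daylight
Classification: daylight


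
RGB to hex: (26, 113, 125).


R = 26 → 1A (hex)
G = 113 → 71 (hex)
B = 125 → 7D (hex)
Hex = #1A717D


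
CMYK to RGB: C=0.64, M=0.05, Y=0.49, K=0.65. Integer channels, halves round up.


R = 255 × (1-C) × (1-K) = 255 × 0.36 × 0.35 = 32.13 → 32
G = 255 × (1-M) × (1-K) = 255 × 0.95 × 0.35 = 84.7875 → 85
B = 255 × (1-Y) × (1-K) = 255 × 0.51 × 0.35 = 45.5175 → 46
= RGB(32, 85, 46)


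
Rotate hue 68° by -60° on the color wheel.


New hue = (H + rotation) mod 360
New hue = (68 -60) mod 360
= 8 mod 360
= 8°


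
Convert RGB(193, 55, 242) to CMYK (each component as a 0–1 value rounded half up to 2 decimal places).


R'=193/255≈0.7569, G'=55/255≈0.2157, B'=242/255≈0.9490
K = 1 - max(R',G',B') = 1 - 242/255 = 13/255 = 0.05098… → 0.05
(1-R'-K)/(1-K) simplifies to (max-R)/max with max = 242:
C = (242-193)/242 = 49/242 = 0.20247… → 0.20
M = (242-55)/242 = 187/242 = 0.77272… → 0.77
Y = (242-242)/242 = 0/242 = 0 → 0.00
= CMYK(0.20, 0.77, 0.00, 0.05)


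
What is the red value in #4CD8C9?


Color: #4CD8C9
R = 4C = 76
G = D8 = 216
B = C9 = 201
Red = 76


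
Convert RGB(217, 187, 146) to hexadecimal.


R = 217 → D9 (hex)
G = 187 → BB (hex)
B = 146 → 92 (hex)
Hex = #D9BB92


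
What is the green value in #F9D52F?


Color: #F9D52F
R = F9 = 249
G = D5 = 213
B = 2F = 47
Green = 213


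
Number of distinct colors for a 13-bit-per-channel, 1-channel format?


Total bits = 13 bits/channel × 1 channels = 13 bits
Distinct colors = 2^13
= 8,192 colors


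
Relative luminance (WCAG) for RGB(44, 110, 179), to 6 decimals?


Linearize each channel (sRGB transfer function): c = v/255; c_lin = c/12.92 if c ≤ 0.04045, else ((c+0.055)/1.055)^2.4
  R: 44/255 ≈ 0.172549 > 0.04045 → ((0.172549+0.055)/1.055)^2.4 ≈ 0.025187
  G: 110/255 ≈ 0.431373 > 0.04045 → ((0.431373+0.055)/1.055)^2.4 ≈ 0.155926
  B: 179/255 ≈ 0.701961 > 0.04045 → ((0.701961+0.055)/1.055)^2.4 ≈ 0.450786
R_lin = 0.025187, G_lin = 0.155926, B_lin = 0.450786
L = 0.2126×R + 0.7152×G + 0.0722×B
L = 0.2126×0.025187 + 0.7152×0.155926 + 0.0722×0.450786
L ≈ 0.149420


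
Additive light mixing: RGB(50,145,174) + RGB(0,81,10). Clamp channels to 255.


Additive: each channel = min(255, C₁+C₂)
R: 50+0 = 50 → 50
G: 145+81 = 226 → 226
B: 174+10 = 184 → 184
= RGB(50, 226, 184)


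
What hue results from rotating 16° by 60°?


New hue = (H + rotation) mod 360
New hue = (16 + 60) mod 360
= 76 mod 360
= 76°


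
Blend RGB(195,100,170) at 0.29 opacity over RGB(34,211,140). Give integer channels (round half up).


C = α×F + (1-α)×B, with 1-α = 0.71
R: 0.29×195 + 0.71×34 = 56.55 + 24.14 = 80.69 → 81
G: 0.29×100 + 0.71×211 = 29.00 + 149.81 = 178.81 → 179
B: 0.29×170 + 0.71×140 = 49.30 + 99.40 = 148.70 → 149
= RGB(81, 179, 149)


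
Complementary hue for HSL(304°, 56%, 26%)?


Complement = opposite side of color wheel = hue + 180°
H' = (304 + 180) mod 360 = 124°
S and L unchanged.
= HSL(124°, 56%, 26%)


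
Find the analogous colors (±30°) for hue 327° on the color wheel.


Base hue: 327°
Left analog: (327 - 30) mod 360 = 297°
Right analog: (327 + 30) mod 360 = 357°
Analogous hues = 297° and 357°


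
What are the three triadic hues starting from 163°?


Triadic: equally spaced at 120° intervals
H1 = 163°
H2 = (163 + 120) mod 360 = 283°
H3 = (163 + 240) mod 360 = 43°
Triadic = 163°, 283°, 43°
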